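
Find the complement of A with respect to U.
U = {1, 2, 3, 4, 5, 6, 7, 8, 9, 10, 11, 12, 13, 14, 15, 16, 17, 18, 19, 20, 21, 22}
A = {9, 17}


Universal set U = {1, 2, 3, 4, 5, 6, 7, 8, 9, 10, 11, 12, 13, 14, 15, 16, 17, 18, 19, 20, 21, 22}
Set A = {9, 17}
A' = U \ A = elements in U but not in A
Checking each element of U:
1 (not in A, include), 2 (not in A, include), 3 (not in A, include), 4 (not in A, include), 5 (not in A, include), 6 (not in A, include), 7 (not in A, include), 8 (not in A, include), 9 (in A, exclude), 10 (not in A, include), 11 (not in A, include), 12 (not in A, include), 13 (not in A, include), 14 (not in A, include), 15 (not in A, include), 16 (not in A, include), 17 (in A, exclude), 18 (not in A, include), 19 (not in A, include), 20 (not in A, include), 21 (not in A, include), 22 (not in A, include)
A' = {1, 2, 3, 4, 5, 6, 7, 8, 10, 11, 12, 13, 14, 15, 16, 18, 19, 20, 21, 22}

{1, 2, 3, 4, 5, 6, 7, 8, 10, 11, 12, 13, 14, 15, 16, 18, 19, 20, 21, 22}


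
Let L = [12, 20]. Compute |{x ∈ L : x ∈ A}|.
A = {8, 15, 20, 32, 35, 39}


Set A = {8, 15, 20, 32, 35, 39}
Candidates: [12, 20]
Check each candidate:
12 ∉ A, 20 ∈ A
Count of candidates in A: 1

1


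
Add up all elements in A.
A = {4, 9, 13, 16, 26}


Set A = {4, 9, 13, 16, 26}
Sum = 4 + 9 + 13 + 16 + 26 = 68

68


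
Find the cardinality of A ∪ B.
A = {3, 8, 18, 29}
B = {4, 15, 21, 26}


Set A = {3, 8, 18, 29}, |A| = 4
Set B = {4, 15, 21, 26}, |B| = 4
A ∩ B = {}, |A ∩ B| = 0
|A ∪ B| = |A| + |B| - |A ∩ B| = 4 + 4 - 0 = 8

8


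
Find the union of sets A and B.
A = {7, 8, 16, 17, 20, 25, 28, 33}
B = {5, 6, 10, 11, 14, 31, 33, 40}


Set A = {7, 8, 16, 17, 20, 25, 28, 33}
Set B = {5, 6, 10, 11, 14, 31, 33, 40}
A ∪ B includes all elements in either set.
Elements from A: {7, 8, 16, 17, 20, 25, 28, 33}
Elements from B not already included: {5, 6, 10, 11, 14, 31, 40}
A ∪ B = {5, 6, 7, 8, 10, 11, 14, 16, 17, 20, 25, 28, 31, 33, 40}

{5, 6, 7, 8, 10, 11, 14, 16, 17, 20, 25, 28, 31, 33, 40}


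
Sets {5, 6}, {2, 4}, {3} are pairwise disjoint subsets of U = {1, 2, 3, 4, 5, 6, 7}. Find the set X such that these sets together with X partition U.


U = {1, 2, 3, 4, 5, 6, 7}
Shown blocks: {5, 6}, {2, 4}, {3}
A partition's blocks are pairwise disjoint and cover U, so the missing block = U \ (union of shown blocks).
Union of shown blocks: {2, 3, 4, 5, 6}
Missing block = U \ (union) = {1, 7}

{1, 7}


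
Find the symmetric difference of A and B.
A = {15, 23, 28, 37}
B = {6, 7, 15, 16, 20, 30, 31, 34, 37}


Set A = {15, 23, 28, 37}
Set B = {6, 7, 15, 16, 20, 30, 31, 34, 37}
A △ B = (A \ B) ∪ (B \ A)
Elements in A but not B: {23, 28}
Elements in B but not A: {6, 7, 16, 20, 30, 31, 34}
A △ B = {6, 7, 16, 20, 23, 28, 30, 31, 34}

{6, 7, 16, 20, 23, 28, 30, 31, 34}


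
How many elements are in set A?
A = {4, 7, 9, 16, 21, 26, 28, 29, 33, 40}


Set A = {4, 7, 9, 16, 21, 26, 28, 29, 33, 40}
Listing elements: 4, 7, 9, 16, 21, 26, 28, 29, 33, 40
Counting: 10 elements
|A| = 10

10


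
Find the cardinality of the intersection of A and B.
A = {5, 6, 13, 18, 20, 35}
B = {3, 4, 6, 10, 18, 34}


Set A = {5, 6, 13, 18, 20, 35}
Set B = {3, 4, 6, 10, 18, 34}
A ∩ B = {6, 18}
|A ∩ B| = 2

2


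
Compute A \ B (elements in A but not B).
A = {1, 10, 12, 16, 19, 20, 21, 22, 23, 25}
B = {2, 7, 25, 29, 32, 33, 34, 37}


Set A = {1, 10, 12, 16, 19, 20, 21, 22, 23, 25}
Set B = {2, 7, 25, 29, 32, 33, 34, 37}
A \ B includes elements in A that are not in B.
Check each element of A:
1 (not in B, keep), 10 (not in B, keep), 12 (not in B, keep), 16 (not in B, keep), 19 (not in B, keep), 20 (not in B, keep), 21 (not in B, keep), 22 (not in B, keep), 23 (not in B, keep), 25 (in B, remove)
A \ B = {1, 10, 12, 16, 19, 20, 21, 22, 23}

{1, 10, 12, 16, 19, 20, 21, 22, 23}


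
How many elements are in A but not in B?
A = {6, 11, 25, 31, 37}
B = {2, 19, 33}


Set A = {6, 11, 25, 31, 37}
Set B = {2, 19, 33}
A \ B = {6, 11, 25, 31, 37}
|A \ B| = 5

5


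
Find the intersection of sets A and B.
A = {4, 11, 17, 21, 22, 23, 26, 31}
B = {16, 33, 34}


Set A = {4, 11, 17, 21, 22, 23, 26, 31}
Set B = {16, 33, 34}
A ∩ B includes only elements in both sets.
Check each element of A against B:
4 ✗, 11 ✗, 17 ✗, 21 ✗, 22 ✗, 23 ✗, 26 ✗, 31 ✗
A ∩ B = {}

{}


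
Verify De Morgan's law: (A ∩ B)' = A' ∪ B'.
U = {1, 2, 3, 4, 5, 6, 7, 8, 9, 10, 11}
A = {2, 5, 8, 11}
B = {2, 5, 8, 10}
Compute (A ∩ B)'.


U = {1, 2, 3, 4, 5, 6, 7, 8, 9, 10, 11}
A = {2, 5, 8, 11}, B = {2, 5, 8, 10}
A ∩ B = {2, 5, 8}
(A ∩ B)' = U \ (A ∩ B) = {1, 3, 4, 6, 7, 9, 10, 11}
Verification via A' ∪ B': A' = {1, 3, 4, 6, 7, 9, 10}, B' = {1, 3, 4, 6, 7, 9, 11}
A' ∪ B' = {1, 3, 4, 6, 7, 9, 10, 11} ✓

{1, 3, 4, 6, 7, 9, 10, 11}


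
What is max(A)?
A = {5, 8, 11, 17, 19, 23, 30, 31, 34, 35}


Set A = {5, 8, 11, 17, 19, 23, 30, 31, 34, 35}
Elements in ascending order: 5, 8, 11, 17, 19, 23, 30, 31, 34, 35
The largest element is 35.

35


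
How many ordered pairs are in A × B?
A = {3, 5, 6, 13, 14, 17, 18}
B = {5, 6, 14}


Set A = {3, 5, 6, 13, 14, 17, 18} has 7 elements.
Set B = {5, 6, 14} has 3 elements.
|A × B| = |A| × |B| = 7 × 3 = 21

21


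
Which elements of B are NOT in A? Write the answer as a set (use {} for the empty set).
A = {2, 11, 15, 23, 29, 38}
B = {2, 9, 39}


Set A = {2, 11, 15, 23, 29, 38}
Set B = {2, 9, 39}
Check each element of B against A:
2 ∈ A, 9 ∉ A (include), 39 ∉ A (include)
Elements of B not in A: {9, 39}

{9, 39}


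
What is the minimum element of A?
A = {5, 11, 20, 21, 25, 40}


Set A = {5, 11, 20, 21, 25, 40}
Elements in ascending order: 5, 11, 20, 21, 25, 40
The smallest element is 5.

5


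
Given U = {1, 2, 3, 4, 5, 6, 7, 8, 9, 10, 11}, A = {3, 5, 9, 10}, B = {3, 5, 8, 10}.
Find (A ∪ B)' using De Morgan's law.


U = {1, 2, 3, 4, 5, 6, 7, 8, 9, 10, 11}
A = {3, 5, 9, 10}, B = {3, 5, 8, 10}
A ∪ B = {3, 5, 8, 9, 10}
(A ∪ B)' = U \ (A ∪ B) = {1, 2, 4, 6, 7, 11}
Verification via A' ∩ B': A' = {1, 2, 4, 6, 7, 8, 11}, B' = {1, 2, 4, 6, 7, 9, 11}
A' ∩ B' = {1, 2, 4, 6, 7, 11} ✓

{1, 2, 4, 6, 7, 11}


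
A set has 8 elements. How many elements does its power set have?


The set has 8 elements.
The power set contains all possible subsets.
|P(A)| = 2^|A| = 2^8 = 256

256


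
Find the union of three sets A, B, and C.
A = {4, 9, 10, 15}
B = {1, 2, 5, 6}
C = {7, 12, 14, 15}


Set A = {4, 9, 10, 15}
Set B = {1, 2, 5, 6}
Set C = {7, 12, 14, 15}
First, A ∪ B = {1, 2, 4, 5, 6, 9, 10, 15}
Then, (A ∪ B) ∪ C = {1, 2, 4, 5, 6, 7, 9, 10, 12, 14, 15}

{1, 2, 4, 5, 6, 7, 9, 10, 12, 14, 15}


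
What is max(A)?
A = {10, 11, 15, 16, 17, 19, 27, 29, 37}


Set A = {10, 11, 15, 16, 17, 19, 27, 29, 37}
Elements in ascending order: 10, 11, 15, 16, 17, 19, 27, 29, 37
The largest element is 37.

37


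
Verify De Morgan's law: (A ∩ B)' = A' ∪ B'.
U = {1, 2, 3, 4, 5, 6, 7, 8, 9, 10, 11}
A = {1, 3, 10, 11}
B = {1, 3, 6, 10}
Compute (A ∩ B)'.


U = {1, 2, 3, 4, 5, 6, 7, 8, 9, 10, 11}
A = {1, 3, 10, 11}, B = {1, 3, 6, 10}
A ∩ B = {1, 3, 10}
(A ∩ B)' = U \ (A ∩ B) = {2, 4, 5, 6, 7, 8, 9, 11}
Verification via A' ∪ B': A' = {2, 4, 5, 6, 7, 8, 9}, B' = {2, 4, 5, 7, 8, 9, 11}
A' ∪ B' = {2, 4, 5, 6, 7, 8, 9, 11} ✓

{2, 4, 5, 6, 7, 8, 9, 11}


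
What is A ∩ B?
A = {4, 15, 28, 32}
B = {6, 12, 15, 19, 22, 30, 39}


Set A = {4, 15, 28, 32}
Set B = {6, 12, 15, 19, 22, 30, 39}
A ∩ B includes only elements in both sets.
Check each element of A against B:
4 ✗, 15 ✓, 28 ✗, 32 ✗
A ∩ B = {15}

{15}


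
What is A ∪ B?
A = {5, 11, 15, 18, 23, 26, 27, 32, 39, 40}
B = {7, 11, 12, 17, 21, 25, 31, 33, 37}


Set A = {5, 11, 15, 18, 23, 26, 27, 32, 39, 40}
Set B = {7, 11, 12, 17, 21, 25, 31, 33, 37}
A ∪ B includes all elements in either set.
Elements from A: {5, 11, 15, 18, 23, 26, 27, 32, 39, 40}
Elements from B not already included: {7, 12, 17, 21, 25, 31, 33, 37}
A ∪ B = {5, 7, 11, 12, 15, 17, 18, 21, 23, 25, 26, 27, 31, 32, 33, 37, 39, 40}

{5, 7, 11, 12, 15, 17, 18, 21, 23, 25, 26, 27, 31, 32, 33, 37, 39, 40}


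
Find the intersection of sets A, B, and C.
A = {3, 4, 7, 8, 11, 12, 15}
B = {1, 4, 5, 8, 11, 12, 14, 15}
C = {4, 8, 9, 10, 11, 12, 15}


Set A = {3, 4, 7, 8, 11, 12, 15}
Set B = {1, 4, 5, 8, 11, 12, 14, 15}
Set C = {4, 8, 9, 10, 11, 12, 15}
First, A ∩ B = {4, 8, 11, 12, 15}
Then, (A ∩ B) ∩ C = {4, 8, 11, 12, 15}

{4, 8, 11, 12, 15}


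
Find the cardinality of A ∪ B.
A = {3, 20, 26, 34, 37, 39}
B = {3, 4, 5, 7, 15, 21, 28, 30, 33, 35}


Set A = {3, 20, 26, 34, 37, 39}, |A| = 6
Set B = {3, 4, 5, 7, 15, 21, 28, 30, 33, 35}, |B| = 10
A ∩ B = {3}, |A ∩ B| = 1
|A ∪ B| = |A| + |B| - |A ∩ B| = 6 + 10 - 1 = 15

15


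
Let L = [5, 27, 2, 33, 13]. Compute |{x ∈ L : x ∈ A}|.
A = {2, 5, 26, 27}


Set A = {2, 5, 26, 27}
Candidates: [5, 27, 2, 33, 13]
Check each candidate:
5 ∈ A, 27 ∈ A, 2 ∈ A, 33 ∉ A, 13 ∉ A
Count of candidates in A: 3

3


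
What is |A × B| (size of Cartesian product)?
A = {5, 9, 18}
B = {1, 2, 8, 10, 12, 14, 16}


Set A = {5, 9, 18} has 3 elements.
Set B = {1, 2, 8, 10, 12, 14, 16} has 7 elements.
|A × B| = |A| × |B| = 3 × 7 = 21

21


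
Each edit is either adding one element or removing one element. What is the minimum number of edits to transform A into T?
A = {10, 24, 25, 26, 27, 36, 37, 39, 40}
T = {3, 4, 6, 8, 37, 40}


Set A = {10, 24, 25, 26, 27, 36, 37, 39, 40}
Set T = {3, 4, 6, 8, 37, 40}
Elements to remove from A (in A, not in T): {10, 24, 25, 26, 27, 36, 39} → 7 removals
Elements to add to A (in T, not in A): {3, 4, 6, 8} → 4 additions
Total edits = 7 + 4 = 11

11


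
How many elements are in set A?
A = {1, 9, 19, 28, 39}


Set A = {1, 9, 19, 28, 39}
Listing elements: 1, 9, 19, 28, 39
Counting: 5 elements
|A| = 5

5


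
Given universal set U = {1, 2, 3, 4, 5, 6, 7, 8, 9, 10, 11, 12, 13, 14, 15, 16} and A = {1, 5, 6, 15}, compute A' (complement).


Universal set U = {1, 2, 3, 4, 5, 6, 7, 8, 9, 10, 11, 12, 13, 14, 15, 16}
Set A = {1, 5, 6, 15}
A' = U \ A = elements in U but not in A
Checking each element of U:
1 (in A, exclude), 2 (not in A, include), 3 (not in A, include), 4 (not in A, include), 5 (in A, exclude), 6 (in A, exclude), 7 (not in A, include), 8 (not in A, include), 9 (not in A, include), 10 (not in A, include), 11 (not in A, include), 12 (not in A, include), 13 (not in A, include), 14 (not in A, include), 15 (in A, exclude), 16 (not in A, include)
A' = {2, 3, 4, 7, 8, 9, 10, 11, 12, 13, 14, 16}

{2, 3, 4, 7, 8, 9, 10, 11, 12, 13, 14, 16}


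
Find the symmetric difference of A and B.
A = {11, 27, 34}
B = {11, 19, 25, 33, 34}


Set A = {11, 27, 34}
Set B = {11, 19, 25, 33, 34}
A △ B = (A \ B) ∪ (B \ A)
Elements in A but not B: {27}
Elements in B but not A: {19, 25, 33}
A △ B = {19, 25, 27, 33}

{19, 25, 27, 33}


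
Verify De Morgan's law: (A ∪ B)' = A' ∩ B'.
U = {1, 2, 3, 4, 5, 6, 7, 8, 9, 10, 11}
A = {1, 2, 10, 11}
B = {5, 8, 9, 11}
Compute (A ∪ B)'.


U = {1, 2, 3, 4, 5, 6, 7, 8, 9, 10, 11}
A = {1, 2, 10, 11}, B = {5, 8, 9, 11}
A ∪ B = {1, 2, 5, 8, 9, 10, 11}
(A ∪ B)' = U \ (A ∪ B) = {3, 4, 6, 7}
Verification via A' ∩ B': A' = {3, 4, 5, 6, 7, 8, 9}, B' = {1, 2, 3, 4, 6, 7, 10}
A' ∩ B' = {3, 4, 6, 7} ✓

{3, 4, 6, 7}


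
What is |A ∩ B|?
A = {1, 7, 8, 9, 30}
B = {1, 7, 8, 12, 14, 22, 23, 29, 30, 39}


Set A = {1, 7, 8, 9, 30}
Set B = {1, 7, 8, 12, 14, 22, 23, 29, 30, 39}
A ∩ B = {1, 7, 8, 30}
|A ∩ B| = 4

4


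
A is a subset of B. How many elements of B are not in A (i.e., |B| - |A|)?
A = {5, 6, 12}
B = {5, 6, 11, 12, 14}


Set A = {5, 6, 12}, |A| = 3
Set B = {5, 6, 11, 12, 14}, |B| = 5
Since A ⊆ B: B \ A = {11, 14}
|B| - |A| = 5 - 3 = 2

2


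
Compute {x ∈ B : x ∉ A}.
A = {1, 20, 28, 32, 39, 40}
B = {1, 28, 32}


Set A = {1, 20, 28, 32, 39, 40}
Set B = {1, 28, 32}
Check each element of B against A:
1 ∈ A, 28 ∈ A, 32 ∈ A
Elements of B not in A: {}

{}


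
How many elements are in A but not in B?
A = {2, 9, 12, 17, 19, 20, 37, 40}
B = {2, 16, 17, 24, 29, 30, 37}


Set A = {2, 9, 12, 17, 19, 20, 37, 40}
Set B = {2, 16, 17, 24, 29, 30, 37}
A \ B = {9, 12, 19, 20, 40}
|A \ B| = 5

5


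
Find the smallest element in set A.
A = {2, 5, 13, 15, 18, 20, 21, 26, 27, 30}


Set A = {2, 5, 13, 15, 18, 20, 21, 26, 27, 30}
Elements in ascending order: 2, 5, 13, 15, 18, 20, 21, 26, 27, 30
The smallest element is 2.

2


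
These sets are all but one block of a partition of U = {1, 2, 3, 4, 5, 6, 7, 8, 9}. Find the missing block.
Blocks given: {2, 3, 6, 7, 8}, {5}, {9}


U = {1, 2, 3, 4, 5, 6, 7, 8, 9}
Shown blocks: {2, 3, 6, 7, 8}, {5}, {9}
A partition's blocks are pairwise disjoint and cover U, so the missing block = U \ (union of shown blocks).
Union of shown blocks: {2, 3, 5, 6, 7, 8, 9}
Missing block = U \ (union) = {1, 4}

{1, 4}


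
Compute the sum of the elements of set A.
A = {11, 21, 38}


Set A = {11, 21, 38}
Sum = 11 + 21 + 38 = 70

70


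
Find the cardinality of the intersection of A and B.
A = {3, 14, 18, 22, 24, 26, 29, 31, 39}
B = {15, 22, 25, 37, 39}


Set A = {3, 14, 18, 22, 24, 26, 29, 31, 39}
Set B = {15, 22, 25, 37, 39}
A ∩ B = {22, 39}
|A ∩ B| = 2

2


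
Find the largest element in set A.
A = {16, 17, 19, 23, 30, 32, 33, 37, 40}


Set A = {16, 17, 19, 23, 30, 32, 33, 37, 40}
Elements in ascending order: 16, 17, 19, 23, 30, 32, 33, 37, 40
The largest element is 40.

40


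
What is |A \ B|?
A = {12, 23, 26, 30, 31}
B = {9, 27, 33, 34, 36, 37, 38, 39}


Set A = {12, 23, 26, 30, 31}
Set B = {9, 27, 33, 34, 36, 37, 38, 39}
A \ B = {12, 23, 26, 30, 31}
|A \ B| = 5

5


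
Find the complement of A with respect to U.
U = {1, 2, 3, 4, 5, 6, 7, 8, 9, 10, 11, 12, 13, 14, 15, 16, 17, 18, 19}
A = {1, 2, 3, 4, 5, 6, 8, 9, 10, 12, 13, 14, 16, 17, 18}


Universal set U = {1, 2, 3, 4, 5, 6, 7, 8, 9, 10, 11, 12, 13, 14, 15, 16, 17, 18, 19}
Set A = {1, 2, 3, 4, 5, 6, 8, 9, 10, 12, 13, 14, 16, 17, 18}
A' = U \ A = elements in U but not in A
Checking each element of U:
1 (in A, exclude), 2 (in A, exclude), 3 (in A, exclude), 4 (in A, exclude), 5 (in A, exclude), 6 (in A, exclude), 7 (not in A, include), 8 (in A, exclude), 9 (in A, exclude), 10 (in A, exclude), 11 (not in A, include), 12 (in A, exclude), 13 (in A, exclude), 14 (in A, exclude), 15 (not in A, include), 16 (in A, exclude), 17 (in A, exclude), 18 (in A, exclude), 19 (not in A, include)
A' = {7, 11, 15, 19}

{7, 11, 15, 19}


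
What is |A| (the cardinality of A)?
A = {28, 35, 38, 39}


Set A = {28, 35, 38, 39}
Listing elements: 28, 35, 38, 39
Counting: 4 elements
|A| = 4

4


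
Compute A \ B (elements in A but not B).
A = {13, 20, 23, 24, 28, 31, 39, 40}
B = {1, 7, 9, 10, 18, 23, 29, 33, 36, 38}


Set A = {13, 20, 23, 24, 28, 31, 39, 40}
Set B = {1, 7, 9, 10, 18, 23, 29, 33, 36, 38}
A \ B includes elements in A that are not in B.
Check each element of A:
13 (not in B, keep), 20 (not in B, keep), 23 (in B, remove), 24 (not in B, keep), 28 (not in B, keep), 31 (not in B, keep), 39 (not in B, keep), 40 (not in B, keep)
A \ B = {13, 20, 24, 28, 31, 39, 40}

{13, 20, 24, 28, 31, 39, 40}


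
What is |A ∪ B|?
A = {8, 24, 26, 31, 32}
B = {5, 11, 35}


Set A = {8, 24, 26, 31, 32}, |A| = 5
Set B = {5, 11, 35}, |B| = 3
A ∩ B = {}, |A ∩ B| = 0
|A ∪ B| = |A| + |B| - |A ∩ B| = 5 + 3 - 0 = 8

8


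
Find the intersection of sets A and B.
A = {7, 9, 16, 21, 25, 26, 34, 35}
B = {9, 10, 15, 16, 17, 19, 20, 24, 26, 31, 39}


Set A = {7, 9, 16, 21, 25, 26, 34, 35}
Set B = {9, 10, 15, 16, 17, 19, 20, 24, 26, 31, 39}
A ∩ B includes only elements in both sets.
Check each element of A against B:
7 ✗, 9 ✓, 16 ✓, 21 ✗, 25 ✗, 26 ✓, 34 ✗, 35 ✗
A ∩ B = {9, 16, 26}

{9, 16, 26}


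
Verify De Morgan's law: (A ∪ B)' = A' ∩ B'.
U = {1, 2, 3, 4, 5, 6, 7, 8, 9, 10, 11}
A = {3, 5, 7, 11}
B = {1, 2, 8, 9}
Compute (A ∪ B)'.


U = {1, 2, 3, 4, 5, 6, 7, 8, 9, 10, 11}
A = {3, 5, 7, 11}, B = {1, 2, 8, 9}
A ∪ B = {1, 2, 3, 5, 7, 8, 9, 11}
(A ∪ B)' = U \ (A ∪ B) = {4, 6, 10}
Verification via A' ∩ B': A' = {1, 2, 4, 6, 8, 9, 10}, B' = {3, 4, 5, 6, 7, 10, 11}
A' ∩ B' = {4, 6, 10} ✓

{4, 6, 10}


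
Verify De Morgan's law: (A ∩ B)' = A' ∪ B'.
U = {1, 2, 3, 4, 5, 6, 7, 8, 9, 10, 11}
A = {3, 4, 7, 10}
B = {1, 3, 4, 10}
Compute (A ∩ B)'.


U = {1, 2, 3, 4, 5, 6, 7, 8, 9, 10, 11}
A = {3, 4, 7, 10}, B = {1, 3, 4, 10}
A ∩ B = {3, 4, 10}
(A ∩ B)' = U \ (A ∩ B) = {1, 2, 5, 6, 7, 8, 9, 11}
Verification via A' ∪ B': A' = {1, 2, 5, 6, 8, 9, 11}, B' = {2, 5, 6, 7, 8, 9, 11}
A' ∪ B' = {1, 2, 5, 6, 7, 8, 9, 11} ✓

{1, 2, 5, 6, 7, 8, 9, 11}


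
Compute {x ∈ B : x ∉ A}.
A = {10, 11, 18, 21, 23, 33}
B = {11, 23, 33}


Set A = {10, 11, 18, 21, 23, 33}
Set B = {11, 23, 33}
Check each element of B against A:
11 ∈ A, 23 ∈ A, 33 ∈ A
Elements of B not in A: {}

{}


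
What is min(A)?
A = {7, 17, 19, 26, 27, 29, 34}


Set A = {7, 17, 19, 26, 27, 29, 34}
Elements in ascending order: 7, 17, 19, 26, 27, 29, 34
The smallest element is 7.

7


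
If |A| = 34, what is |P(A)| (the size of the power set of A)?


The set has 34 elements.
The power set contains all possible subsets.
|P(A)| = 2^|A| = 2^34 = 17179869184

17179869184


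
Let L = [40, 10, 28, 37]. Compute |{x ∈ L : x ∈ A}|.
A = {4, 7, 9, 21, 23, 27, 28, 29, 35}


Set A = {4, 7, 9, 21, 23, 27, 28, 29, 35}
Candidates: [40, 10, 28, 37]
Check each candidate:
40 ∉ A, 10 ∉ A, 28 ∈ A, 37 ∉ A
Count of candidates in A: 1

1


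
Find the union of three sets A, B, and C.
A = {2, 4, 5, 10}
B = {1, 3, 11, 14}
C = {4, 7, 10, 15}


Set A = {2, 4, 5, 10}
Set B = {1, 3, 11, 14}
Set C = {4, 7, 10, 15}
First, A ∪ B = {1, 2, 3, 4, 5, 10, 11, 14}
Then, (A ∪ B) ∪ C = {1, 2, 3, 4, 5, 7, 10, 11, 14, 15}

{1, 2, 3, 4, 5, 7, 10, 11, 14, 15}


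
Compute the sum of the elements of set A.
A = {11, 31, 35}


Set A = {11, 31, 35}
Sum = 11 + 31 + 35 = 77

77


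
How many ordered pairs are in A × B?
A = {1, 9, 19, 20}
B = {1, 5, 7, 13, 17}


Set A = {1, 9, 19, 20} has 4 elements.
Set B = {1, 5, 7, 13, 17} has 5 elements.
|A × B| = |A| × |B| = 4 × 5 = 20

20


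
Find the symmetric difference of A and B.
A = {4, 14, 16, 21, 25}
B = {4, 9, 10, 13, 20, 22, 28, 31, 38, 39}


Set A = {4, 14, 16, 21, 25}
Set B = {4, 9, 10, 13, 20, 22, 28, 31, 38, 39}
A △ B = (A \ B) ∪ (B \ A)
Elements in A but not B: {14, 16, 21, 25}
Elements in B but not A: {9, 10, 13, 20, 22, 28, 31, 38, 39}
A △ B = {9, 10, 13, 14, 16, 20, 21, 22, 25, 28, 31, 38, 39}

{9, 10, 13, 14, 16, 20, 21, 22, 25, 28, 31, 38, 39}


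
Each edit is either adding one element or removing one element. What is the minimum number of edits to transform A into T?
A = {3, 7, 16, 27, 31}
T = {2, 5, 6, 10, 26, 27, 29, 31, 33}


Set A = {3, 7, 16, 27, 31}
Set T = {2, 5, 6, 10, 26, 27, 29, 31, 33}
Elements to remove from A (in A, not in T): {3, 7, 16} → 3 removals
Elements to add to A (in T, not in A): {2, 5, 6, 10, 26, 29, 33} → 7 additions
Total edits = 3 + 7 = 10

10


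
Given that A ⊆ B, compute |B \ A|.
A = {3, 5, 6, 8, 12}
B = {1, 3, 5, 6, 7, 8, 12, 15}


Set A = {3, 5, 6, 8, 12}, |A| = 5
Set B = {1, 3, 5, 6, 7, 8, 12, 15}, |B| = 8
Since A ⊆ B: B \ A = {1, 7, 15}
|B| - |A| = 8 - 5 = 3

3


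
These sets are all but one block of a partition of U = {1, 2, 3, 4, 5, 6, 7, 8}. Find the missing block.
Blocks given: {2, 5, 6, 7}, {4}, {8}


U = {1, 2, 3, 4, 5, 6, 7, 8}
Shown blocks: {2, 5, 6, 7}, {4}, {8}
A partition's blocks are pairwise disjoint and cover U, so the missing block = U \ (union of shown blocks).
Union of shown blocks: {2, 4, 5, 6, 7, 8}
Missing block = U \ (union) = {1, 3}

{1, 3}


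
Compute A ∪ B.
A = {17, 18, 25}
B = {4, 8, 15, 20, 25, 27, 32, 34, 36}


Set A = {17, 18, 25}
Set B = {4, 8, 15, 20, 25, 27, 32, 34, 36}
A ∪ B includes all elements in either set.
Elements from A: {17, 18, 25}
Elements from B not already included: {4, 8, 15, 20, 27, 32, 34, 36}
A ∪ B = {4, 8, 15, 17, 18, 20, 25, 27, 32, 34, 36}

{4, 8, 15, 17, 18, 20, 25, 27, 32, 34, 36}


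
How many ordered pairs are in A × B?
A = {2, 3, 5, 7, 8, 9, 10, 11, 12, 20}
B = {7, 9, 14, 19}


Set A = {2, 3, 5, 7, 8, 9, 10, 11, 12, 20} has 10 elements.
Set B = {7, 9, 14, 19} has 4 elements.
|A × B| = |A| × |B| = 10 × 4 = 40

40


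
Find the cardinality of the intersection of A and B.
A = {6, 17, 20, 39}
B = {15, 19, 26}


Set A = {6, 17, 20, 39}
Set B = {15, 19, 26}
A ∩ B = {}
|A ∩ B| = 0

0


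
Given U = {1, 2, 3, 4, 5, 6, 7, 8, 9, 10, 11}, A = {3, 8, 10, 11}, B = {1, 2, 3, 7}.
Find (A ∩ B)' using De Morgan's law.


U = {1, 2, 3, 4, 5, 6, 7, 8, 9, 10, 11}
A = {3, 8, 10, 11}, B = {1, 2, 3, 7}
A ∩ B = {3}
(A ∩ B)' = U \ (A ∩ B) = {1, 2, 4, 5, 6, 7, 8, 9, 10, 11}
Verification via A' ∪ B': A' = {1, 2, 4, 5, 6, 7, 9}, B' = {4, 5, 6, 8, 9, 10, 11}
A' ∪ B' = {1, 2, 4, 5, 6, 7, 8, 9, 10, 11} ✓

{1, 2, 4, 5, 6, 7, 8, 9, 10, 11}


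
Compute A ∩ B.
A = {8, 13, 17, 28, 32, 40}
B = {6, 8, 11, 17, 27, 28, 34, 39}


Set A = {8, 13, 17, 28, 32, 40}
Set B = {6, 8, 11, 17, 27, 28, 34, 39}
A ∩ B includes only elements in both sets.
Check each element of A against B:
8 ✓, 13 ✗, 17 ✓, 28 ✓, 32 ✗, 40 ✗
A ∩ B = {8, 17, 28}

{8, 17, 28}


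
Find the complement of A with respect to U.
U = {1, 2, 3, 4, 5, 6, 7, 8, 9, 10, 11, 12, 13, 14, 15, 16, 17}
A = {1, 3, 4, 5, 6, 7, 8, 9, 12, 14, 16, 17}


Universal set U = {1, 2, 3, 4, 5, 6, 7, 8, 9, 10, 11, 12, 13, 14, 15, 16, 17}
Set A = {1, 3, 4, 5, 6, 7, 8, 9, 12, 14, 16, 17}
A' = U \ A = elements in U but not in A
Checking each element of U:
1 (in A, exclude), 2 (not in A, include), 3 (in A, exclude), 4 (in A, exclude), 5 (in A, exclude), 6 (in A, exclude), 7 (in A, exclude), 8 (in A, exclude), 9 (in A, exclude), 10 (not in A, include), 11 (not in A, include), 12 (in A, exclude), 13 (not in A, include), 14 (in A, exclude), 15 (not in A, include), 16 (in A, exclude), 17 (in A, exclude)
A' = {2, 10, 11, 13, 15}

{2, 10, 11, 13, 15}


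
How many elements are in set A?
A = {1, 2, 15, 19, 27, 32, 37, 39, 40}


Set A = {1, 2, 15, 19, 27, 32, 37, 39, 40}
Listing elements: 1, 2, 15, 19, 27, 32, 37, 39, 40
Counting: 9 elements
|A| = 9

9


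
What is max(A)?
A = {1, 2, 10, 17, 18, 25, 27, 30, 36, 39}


Set A = {1, 2, 10, 17, 18, 25, 27, 30, 36, 39}
Elements in ascending order: 1, 2, 10, 17, 18, 25, 27, 30, 36, 39
The largest element is 39.

39


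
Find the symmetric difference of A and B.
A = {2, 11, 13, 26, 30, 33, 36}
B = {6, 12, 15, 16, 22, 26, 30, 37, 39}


Set A = {2, 11, 13, 26, 30, 33, 36}
Set B = {6, 12, 15, 16, 22, 26, 30, 37, 39}
A △ B = (A \ B) ∪ (B \ A)
Elements in A but not B: {2, 11, 13, 33, 36}
Elements in B but not A: {6, 12, 15, 16, 22, 37, 39}
A △ B = {2, 6, 11, 12, 13, 15, 16, 22, 33, 36, 37, 39}

{2, 6, 11, 12, 13, 15, 16, 22, 33, 36, 37, 39}


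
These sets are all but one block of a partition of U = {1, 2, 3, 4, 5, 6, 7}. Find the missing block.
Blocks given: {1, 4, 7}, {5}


U = {1, 2, 3, 4, 5, 6, 7}
Shown blocks: {1, 4, 7}, {5}
A partition's blocks are pairwise disjoint and cover U, so the missing block = U \ (union of shown blocks).
Union of shown blocks: {1, 4, 5, 7}
Missing block = U \ (union) = {2, 3, 6}

{2, 3, 6}


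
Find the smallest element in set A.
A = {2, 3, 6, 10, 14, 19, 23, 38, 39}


Set A = {2, 3, 6, 10, 14, 19, 23, 38, 39}
Elements in ascending order: 2, 3, 6, 10, 14, 19, 23, 38, 39
The smallest element is 2.

2


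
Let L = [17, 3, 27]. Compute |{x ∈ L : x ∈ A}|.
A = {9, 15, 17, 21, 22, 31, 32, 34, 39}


Set A = {9, 15, 17, 21, 22, 31, 32, 34, 39}
Candidates: [17, 3, 27]
Check each candidate:
17 ∈ A, 3 ∉ A, 27 ∉ A
Count of candidates in A: 1

1


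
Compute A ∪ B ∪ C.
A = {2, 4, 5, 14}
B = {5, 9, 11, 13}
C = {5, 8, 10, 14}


Set A = {2, 4, 5, 14}
Set B = {5, 9, 11, 13}
Set C = {5, 8, 10, 14}
First, A ∪ B = {2, 4, 5, 9, 11, 13, 14}
Then, (A ∪ B) ∪ C = {2, 4, 5, 8, 9, 10, 11, 13, 14}

{2, 4, 5, 8, 9, 10, 11, 13, 14}


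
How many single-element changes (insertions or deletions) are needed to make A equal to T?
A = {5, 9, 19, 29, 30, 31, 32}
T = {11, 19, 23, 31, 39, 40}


Set A = {5, 9, 19, 29, 30, 31, 32}
Set T = {11, 19, 23, 31, 39, 40}
Elements to remove from A (in A, not in T): {5, 9, 29, 30, 32} → 5 removals
Elements to add to A (in T, not in A): {11, 23, 39, 40} → 4 additions
Total edits = 5 + 4 = 9

9


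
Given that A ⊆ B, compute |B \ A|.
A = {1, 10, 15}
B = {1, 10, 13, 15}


Set A = {1, 10, 15}, |A| = 3
Set B = {1, 10, 13, 15}, |B| = 4
Since A ⊆ B: B \ A = {13}
|B| - |A| = 4 - 3 = 1

1


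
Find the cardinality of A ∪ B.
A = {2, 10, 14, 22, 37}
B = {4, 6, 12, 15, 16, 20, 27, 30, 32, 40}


Set A = {2, 10, 14, 22, 37}, |A| = 5
Set B = {4, 6, 12, 15, 16, 20, 27, 30, 32, 40}, |B| = 10
A ∩ B = {}, |A ∩ B| = 0
|A ∪ B| = |A| + |B| - |A ∩ B| = 5 + 10 - 0 = 15

15


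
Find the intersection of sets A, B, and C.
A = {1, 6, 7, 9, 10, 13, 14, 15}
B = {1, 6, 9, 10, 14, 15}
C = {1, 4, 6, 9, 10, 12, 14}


Set A = {1, 6, 7, 9, 10, 13, 14, 15}
Set B = {1, 6, 9, 10, 14, 15}
Set C = {1, 4, 6, 9, 10, 12, 14}
First, A ∩ B = {1, 6, 9, 10, 14, 15}
Then, (A ∩ B) ∩ C = {1, 6, 9, 10, 14}

{1, 6, 9, 10, 14}


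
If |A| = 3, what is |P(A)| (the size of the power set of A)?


The set has 3 elements.
The power set contains all possible subsets.
|P(A)| = 2^|A| = 2^3 = 8

8


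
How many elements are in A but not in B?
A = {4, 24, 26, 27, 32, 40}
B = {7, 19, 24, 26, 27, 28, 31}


Set A = {4, 24, 26, 27, 32, 40}
Set B = {7, 19, 24, 26, 27, 28, 31}
A \ B = {4, 32, 40}
|A \ B| = 3

3


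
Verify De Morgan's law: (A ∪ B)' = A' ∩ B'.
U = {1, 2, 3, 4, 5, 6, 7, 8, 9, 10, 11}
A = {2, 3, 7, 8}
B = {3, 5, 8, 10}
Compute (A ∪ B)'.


U = {1, 2, 3, 4, 5, 6, 7, 8, 9, 10, 11}
A = {2, 3, 7, 8}, B = {3, 5, 8, 10}
A ∪ B = {2, 3, 5, 7, 8, 10}
(A ∪ B)' = U \ (A ∪ B) = {1, 4, 6, 9, 11}
Verification via A' ∩ B': A' = {1, 4, 5, 6, 9, 10, 11}, B' = {1, 2, 4, 6, 7, 9, 11}
A' ∩ B' = {1, 4, 6, 9, 11} ✓

{1, 4, 6, 9, 11}


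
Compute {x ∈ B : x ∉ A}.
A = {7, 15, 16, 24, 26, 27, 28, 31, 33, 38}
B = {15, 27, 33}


Set A = {7, 15, 16, 24, 26, 27, 28, 31, 33, 38}
Set B = {15, 27, 33}
Check each element of B against A:
15 ∈ A, 27 ∈ A, 33 ∈ A
Elements of B not in A: {}

{}


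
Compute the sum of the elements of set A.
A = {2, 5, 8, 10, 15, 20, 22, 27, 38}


Set A = {2, 5, 8, 10, 15, 20, 22, 27, 38}
Sum = 2 + 5 + 8 + 10 + 15 + 20 + 22 + 27 + 38 = 147

147


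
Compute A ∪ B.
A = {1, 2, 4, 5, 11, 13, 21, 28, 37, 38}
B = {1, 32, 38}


Set A = {1, 2, 4, 5, 11, 13, 21, 28, 37, 38}
Set B = {1, 32, 38}
A ∪ B includes all elements in either set.
Elements from A: {1, 2, 4, 5, 11, 13, 21, 28, 37, 38}
Elements from B not already included: {32}
A ∪ B = {1, 2, 4, 5, 11, 13, 21, 28, 32, 37, 38}

{1, 2, 4, 5, 11, 13, 21, 28, 32, 37, 38}


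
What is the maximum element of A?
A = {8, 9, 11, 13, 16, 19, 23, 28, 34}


Set A = {8, 9, 11, 13, 16, 19, 23, 28, 34}
Elements in ascending order: 8, 9, 11, 13, 16, 19, 23, 28, 34
The largest element is 34.

34


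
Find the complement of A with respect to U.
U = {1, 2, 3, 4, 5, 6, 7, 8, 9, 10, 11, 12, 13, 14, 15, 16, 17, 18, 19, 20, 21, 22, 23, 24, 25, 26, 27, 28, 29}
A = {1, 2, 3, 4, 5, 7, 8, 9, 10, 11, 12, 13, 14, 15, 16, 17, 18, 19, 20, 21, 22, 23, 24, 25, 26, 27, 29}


Universal set U = {1, 2, 3, 4, 5, 6, 7, 8, 9, 10, 11, 12, 13, 14, 15, 16, 17, 18, 19, 20, 21, 22, 23, 24, 25, 26, 27, 28, 29}
Set A = {1, 2, 3, 4, 5, 7, 8, 9, 10, 11, 12, 13, 14, 15, 16, 17, 18, 19, 20, 21, 22, 23, 24, 25, 26, 27, 29}
A' = U \ A = elements in U but not in A
Checking each element of U:
1 (in A, exclude), 2 (in A, exclude), 3 (in A, exclude), 4 (in A, exclude), 5 (in A, exclude), 6 (not in A, include), 7 (in A, exclude), 8 (in A, exclude), 9 (in A, exclude), 10 (in A, exclude), 11 (in A, exclude), 12 (in A, exclude), 13 (in A, exclude), 14 (in A, exclude), 15 (in A, exclude), 16 (in A, exclude), 17 (in A, exclude), 18 (in A, exclude), 19 (in A, exclude), 20 (in A, exclude), 21 (in A, exclude), 22 (in A, exclude), 23 (in A, exclude), 24 (in A, exclude), 25 (in A, exclude), 26 (in A, exclude), 27 (in A, exclude), 28 (not in A, include), 29 (in A, exclude)
A' = {6, 28}

{6, 28}


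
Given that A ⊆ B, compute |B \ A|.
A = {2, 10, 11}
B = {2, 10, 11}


Set A = {2, 10, 11}, |A| = 3
Set B = {2, 10, 11}, |B| = 3
Since A ⊆ B: B \ A = {}
|B| - |A| = 3 - 3 = 0

0


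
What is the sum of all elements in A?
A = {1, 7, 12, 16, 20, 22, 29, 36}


Set A = {1, 7, 12, 16, 20, 22, 29, 36}
Sum = 1 + 7 + 12 + 16 + 20 + 22 + 29 + 36 = 143

143


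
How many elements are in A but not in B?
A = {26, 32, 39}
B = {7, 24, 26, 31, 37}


Set A = {26, 32, 39}
Set B = {7, 24, 26, 31, 37}
A \ B = {32, 39}
|A \ B| = 2

2


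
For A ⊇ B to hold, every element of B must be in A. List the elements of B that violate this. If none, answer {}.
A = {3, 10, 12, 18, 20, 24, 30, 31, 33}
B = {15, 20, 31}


Set A = {3, 10, 12, 18, 20, 24, 30, 31, 33}
Set B = {15, 20, 31}
Check each element of B against A:
15 ∉ A (include), 20 ∈ A, 31 ∈ A
Elements of B not in A: {15}

{15}


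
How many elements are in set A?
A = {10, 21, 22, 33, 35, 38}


Set A = {10, 21, 22, 33, 35, 38}
Listing elements: 10, 21, 22, 33, 35, 38
Counting: 6 elements
|A| = 6

6


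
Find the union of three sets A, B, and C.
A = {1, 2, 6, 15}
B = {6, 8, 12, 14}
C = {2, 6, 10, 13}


Set A = {1, 2, 6, 15}
Set B = {6, 8, 12, 14}
Set C = {2, 6, 10, 13}
First, A ∪ B = {1, 2, 6, 8, 12, 14, 15}
Then, (A ∪ B) ∪ C = {1, 2, 6, 8, 10, 12, 13, 14, 15}

{1, 2, 6, 8, 10, 12, 13, 14, 15}


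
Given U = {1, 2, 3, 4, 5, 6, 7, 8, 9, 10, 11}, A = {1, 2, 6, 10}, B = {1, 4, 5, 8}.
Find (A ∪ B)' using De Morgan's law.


U = {1, 2, 3, 4, 5, 6, 7, 8, 9, 10, 11}
A = {1, 2, 6, 10}, B = {1, 4, 5, 8}
A ∪ B = {1, 2, 4, 5, 6, 8, 10}
(A ∪ B)' = U \ (A ∪ B) = {3, 7, 9, 11}
Verification via A' ∩ B': A' = {3, 4, 5, 7, 8, 9, 11}, B' = {2, 3, 6, 7, 9, 10, 11}
A' ∩ B' = {3, 7, 9, 11} ✓

{3, 7, 9, 11}


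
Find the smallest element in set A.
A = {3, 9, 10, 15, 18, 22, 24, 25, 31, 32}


Set A = {3, 9, 10, 15, 18, 22, 24, 25, 31, 32}
Elements in ascending order: 3, 9, 10, 15, 18, 22, 24, 25, 31, 32
The smallest element is 3.

3


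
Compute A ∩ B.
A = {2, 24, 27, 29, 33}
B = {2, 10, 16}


Set A = {2, 24, 27, 29, 33}
Set B = {2, 10, 16}
A ∩ B includes only elements in both sets.
Check each element of A against B:
2 ✓, 24 ✗, 27 ✗, 29 ✗, 33 ✗
A ∩ B = {2}

{2}


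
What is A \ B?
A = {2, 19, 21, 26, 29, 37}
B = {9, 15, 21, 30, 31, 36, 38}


Set A = {2, 19, 21, 26, 29, 37}
Set B = {9, 15, 21, 30, 31, 36, 38}
A \ B includes elements in A that are not in B.
Check each element of A:
2 (not in B, keep), 19 (not in B, keep), 21 (in B, remove), 26 (not in B, keep), 29 (not in B, keep), 37 (not in B, keep)
A \ B = {2, 19, 26, 29, 37}

{2, 19, 26, 29, 37}


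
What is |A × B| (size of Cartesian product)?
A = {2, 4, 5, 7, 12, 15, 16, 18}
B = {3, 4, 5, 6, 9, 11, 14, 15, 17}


Set A = {2, 4, 5, 7, 12, 15, 16, 18} has 8 elements.
Set B = {3, 4, 5, 6, 9, 11, 14, 15, 17} has 9 elements.
|A × B| = |A| × |B| = 8 × 9 = 72

72


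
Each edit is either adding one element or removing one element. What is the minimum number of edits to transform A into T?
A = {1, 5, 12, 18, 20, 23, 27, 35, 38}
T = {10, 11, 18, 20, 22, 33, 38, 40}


Set A = {1, 5, 12, 18, 20, 23, 27, 35, 38}
Set T = {10, 11, 18, 20, 22, 33, 38, 40}
Elements to remove from A (in A, not in T): {1, 5, 12, 23, 27, 35} → 6 removals
Elements to add to A (in T, not in A): {10, 11, 22, 33, 40} → 5 additions
Total edits = 6 + 5 = 11

11


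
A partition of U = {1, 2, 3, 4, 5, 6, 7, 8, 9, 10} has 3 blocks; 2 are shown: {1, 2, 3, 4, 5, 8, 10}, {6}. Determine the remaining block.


U = {1, 2, 3, 4, 5, 6, 7, 8, 9, 10}
Shown blocks: {1, 2, 3, 4, 5, 8, 10}, {6}
A partition's blocks are pairwise disjoint and cover U, so the missing block = U \ (union of shown blocks).
Union of shown blocks: {1, 2, 3, 4, 5, 6, 8, 10}
Missing block = U \ (union) = {7, 9}

{7, 9}


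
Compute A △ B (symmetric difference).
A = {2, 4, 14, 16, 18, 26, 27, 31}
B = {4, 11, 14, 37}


Set A = {2, 4, 14, 16, 18, 26, 27, 31}
Set B = {4, 11, 14, 37}
A △ B = (A \ B) ∪ (B \ A)
Elements in A but not B: {2, 16, 18, 26, 27, 31}
Elements in B but not A: {11, 37}
A △ B = {2, 11, 16, 18, 26, 27, 31, 37}

{2, 11, 16, 18, 26, 27, 31, 37}


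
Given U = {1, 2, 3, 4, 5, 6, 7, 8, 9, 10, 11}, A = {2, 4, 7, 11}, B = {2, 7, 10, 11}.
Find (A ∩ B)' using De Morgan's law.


U = {1, 2, 3, 4, 5, 6, 7, 8, 9, 10, 11}
A = {2, 4, 7, 11}, B = {2, 7, 10, 11}
A ∩ B = {2, 7, 11}
(A ∩ B)' = U \ (A ∩ B) = {1, 3, 4, 5, 6, 8, 9, 10}
Verification via A' ∪ B': A' = {1, 3, 5, 6, 8, 9, 10}, B' = {1, 3, 4, 5, 6, 8, 9}
A' ∪ B' = {1, 3, 4, 5, 6, 8, 9, 10} ✓

{1, 3, 4, 5, 6, 8, 9, 10}


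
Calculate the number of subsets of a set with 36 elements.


The set has 36 elements.
The power set contains all possible subsets.
|P(A)| = 2^|A| = 2^36 = 68719476736

68719476736


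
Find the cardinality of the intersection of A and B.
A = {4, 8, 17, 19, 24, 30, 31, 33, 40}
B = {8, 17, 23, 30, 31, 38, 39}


Set A = {4, 8, 17, 19, 24, 30, 31, 33, 40}
Set B = {8, 17, 23, 30, 31, 38, 39}
A ∩ B = {8, 17, 30, 31}
|A ∩ B| = 4

4


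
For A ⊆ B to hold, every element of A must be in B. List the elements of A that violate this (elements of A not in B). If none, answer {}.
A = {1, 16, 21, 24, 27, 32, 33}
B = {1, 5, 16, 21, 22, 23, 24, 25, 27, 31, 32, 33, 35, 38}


Set A = {1, 16, 21, 24, 27, 32, 33}
Set B = {1, 5, 16, 21, 22, 23, 24, 25, 27, 31, 32, 33, 35, 38}
Check each element of A against B:
1 ∈ B, 16 ∈ B, 21 ∈ B, 24 ∈ B, 27 ∈ B, 32 ∈ B, 33 ∈ B
Elements of A not in B: {}

{}


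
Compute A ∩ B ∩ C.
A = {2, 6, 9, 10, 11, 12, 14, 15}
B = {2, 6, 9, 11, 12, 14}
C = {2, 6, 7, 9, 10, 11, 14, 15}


Set A = {2, 6, 9, 10, 11, 12, 14, 15}
Set B = {2, 6, 9, 11, 12, 14}
Set C = {2, 6, 7, 9, 10, 11, 14, 15}
First, A ∩ B = {2, 6, 9, 11, 12, 14}
Then, (A ∩ B) ∩ C = {2, 6, 9, 11, 14}

{2, 6, 9, 11, 14}


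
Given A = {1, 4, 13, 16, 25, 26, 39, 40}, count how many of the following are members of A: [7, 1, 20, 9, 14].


Set A = {1, 4, 13, 16, 25, 26, 39, 40}
Candidates: [7, 1, 20, 9, 14]
Check each candidate:
7 ∉ A, 1 ∈ A, 20 ∉ A, 9 ∉ A, 14 ∉ A
Count of candidates in A: 1

1


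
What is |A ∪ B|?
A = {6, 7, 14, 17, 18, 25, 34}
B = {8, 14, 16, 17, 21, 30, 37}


Set A = {6, 7, 14, 17, 18, 25, 34}, |A| = 7
Set B = {8, 14, 16, 17, 21, 30, 37}, |B| = 7
A ∩ B = {14, 17}, |A ∩ B| = 2
|A ∪ B| = |A| + |B| - |A ∩ B| = 7 + 7 - 2 = 12

12


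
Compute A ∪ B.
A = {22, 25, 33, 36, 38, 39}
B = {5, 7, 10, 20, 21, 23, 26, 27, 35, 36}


Set A = {22, 25, 33, 36, 38, 39}
Set B = {5, 7, 10, 20, 21, 23, 26, 27, 35, 36}
A ∪ B includes all elements in either set.
Elements from A: {22, 25, 33, 36, 38, 39}
Elements from B not already included: {5, 7, 10, 20, 21, 23, 26, 27, 35}
A ∪ B = {5, 7, 10, 20, 21, 22, 23, 25, 26, 27, 33, 35, 36, 38, 39}

{5, 7, 10, 20, 21, 22, 23, 25, 26, 27, 33, 35, 36, 38, 39}


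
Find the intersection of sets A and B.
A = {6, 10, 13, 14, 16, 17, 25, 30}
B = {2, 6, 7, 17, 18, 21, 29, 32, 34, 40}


Set A = {6, 10, 13, 14, 16, 17, 25, 30}
Set B = {2, 6, 7, 17, 18, 21, 29, 32, 34, 40}
A ∩ B includes only elements in both sets.
Check each element of A against B:
6 ✓, 10 ✗, 13 ✗, 14 ✗, 16 ✗, 17 ✓, 25 ✗, 30 ✗
A ∩ B = {6, 17}

{6, 17}


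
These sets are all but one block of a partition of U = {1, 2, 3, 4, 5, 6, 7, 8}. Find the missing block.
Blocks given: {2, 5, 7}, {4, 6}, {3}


U = {1, 2, 3, 4, 5, 6, 7, 8}
Shown blocks: {2, 5, 7}, {4, 6}, {3}
A partition's blocks are pairwise disjoint and cover U, so the missing block = U \ (union of shown blocks).
Union of shown blocks: {2, 3, 4, 5, 6, 7}
Missing block = U \ (union) = {1, 8}

{1, 8}


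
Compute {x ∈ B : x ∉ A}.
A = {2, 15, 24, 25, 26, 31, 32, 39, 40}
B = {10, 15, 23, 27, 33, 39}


Set A = {2, 15, 24, 25, 26, 31, 32, 39, 40}
Set B = {10, 15, 23, 27, 33, 39}
Check each element of B against A:
10 ∉ A (include), 15 ∈ A, 23 ∉ A (include), 27 ∉ A (include), 33 ∉ A (include), 39 ∈ A
Elements of B not in A: {10, 23, 27, 33}

{10, 23, 27, 33}


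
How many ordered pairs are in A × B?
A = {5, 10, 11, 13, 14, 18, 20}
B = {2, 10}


Set A = {5, 10, 11, 13, 14, 18, 20} has 7 elements.
Set B = {2, 10} has 2 elements.
|A × B| = |A| × |B| = 7 × 2 = 14

14


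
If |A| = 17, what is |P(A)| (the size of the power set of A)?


The set has 17 elements.
The power set contains all possible subsets.
|P(A)| = 2^|A| = 2^17 = 131072

131072


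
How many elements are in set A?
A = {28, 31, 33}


Set A = {28, 31, 33}
Listing elements: 28, 31, 33
Counting: 3 elements
|A| = 3

3


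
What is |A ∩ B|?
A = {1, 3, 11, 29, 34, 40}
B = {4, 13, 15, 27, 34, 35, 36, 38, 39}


Set A = {1, 3, 11, 29, 34, 40}
Set B = {4, 13, 15, 27, 34, 35, 36, 38, 39}
A ∩ B = {34}
|A ∩ B| = 1

1


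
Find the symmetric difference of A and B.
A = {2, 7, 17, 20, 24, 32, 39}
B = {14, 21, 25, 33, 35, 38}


Set A = {2, 7, 17, 20, 24, 32, 39}
Set B = {14, 21, 25, 33, 35, 38}
A △ B = (A \ B) ∪ (B \ A)
Elements in A but not B: {2, 7, 17, 20, 24, 32, 39}
Elements in B but not A: {14, 21, 25, 33, 35, 38}
A △ B = {2, 7, 14, 17, 20, 21, 24, 25, 32, 33, 35, 38, 39}

{2, 7, 14, 17, 20, 21, 24, 25, 32, 33, 35, 38, 39}


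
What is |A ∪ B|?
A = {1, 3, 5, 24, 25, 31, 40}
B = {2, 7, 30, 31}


Set A = {1, 3, 5, 24, 25, 31, 40}, |A| = 7
Set B = {2, 7, 30, 31}, |B| = 4
A ∩ B = {31}, |A ∩ B| = 1
|A ∪ B| = |A| + |B| - |A ∩ B| = 7 + 4 - 1 = 10

10


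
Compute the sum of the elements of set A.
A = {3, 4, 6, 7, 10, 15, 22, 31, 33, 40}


Set A = {3, 4, 6, 7, 10, 15, 22, 31, 33, 40}
Sum = 3 + 4 + 6 + 7 + 10 + 15 + 22 + 31 + 33 + 40 = 171

171


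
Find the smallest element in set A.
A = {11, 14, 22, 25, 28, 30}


Set A = {11, 14, 22, 25, 28, 30}
Elements in ascending order: 11, 14, 22, 25, 28, 30
The smallest element is 11.

11


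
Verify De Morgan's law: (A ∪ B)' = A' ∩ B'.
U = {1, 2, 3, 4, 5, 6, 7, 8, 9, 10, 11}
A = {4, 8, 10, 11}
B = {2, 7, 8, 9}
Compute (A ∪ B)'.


U = {1, 2, 3, 4, 5, 6, 7, 8, 9, 10, 11}
A = {4, 8, 10, 11}, B = {2, 7, 8, 9}
A ∪ B = {2, 4, 7, 8, 9, 10, 11}
(A ∪ B)' = U \ (A ∪ B) = {1, 3, 5, 6}
Verification via A' ∩ B': A' = {1, 2, 3, 5, 6, 7, 9}, B' = {1, 3, 4, 5, 6, 10, 11}
A' ∩ B' = {1, 3, 5, 6} ✓

{1, 3, 5, 6}


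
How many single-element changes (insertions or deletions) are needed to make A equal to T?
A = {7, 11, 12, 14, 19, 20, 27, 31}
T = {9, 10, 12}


Set A = {7, 11, 12, 14, 19, 20, 27, 31}
Set T = {9, 10, 12}
Elements to remove from A (in A, not in T): {7, 11, 14, 19, 20, 27, 31} → 7 removals
Elements to add to A (in T, not in A): {9, 10} → 2 additions
Total edits = 7 + 2 = 9

9


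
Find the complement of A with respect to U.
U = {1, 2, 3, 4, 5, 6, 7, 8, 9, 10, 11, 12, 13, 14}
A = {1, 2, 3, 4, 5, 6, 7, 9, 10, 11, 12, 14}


Universal set U = {1, 2, 3, 4, 5, 6, 7, 8, 9, 10, 11, 12, 13, 14}
Set A = {1, 2, 3, 4, 5, 6, 7, 9, 10, 11, 12, 14}
A' = U \ A = elements in U but not in A
Checking each element of U:
1 (in A, exclude), 2 (in A, exclude), 3 (in A, exclude), 4 (in A, exclude), 5 (in A, exclude), 6 (in A, exclude), 7 (in A, exclude), 8 (not in A, include), 9 (in A, exclude), 10 (in A, exclude), 11 (in A, exclude), 12 (in A, exclude), 13 (not in A, include), 14 (in A, exclude)
A' = {8, 13}

{8, 13}


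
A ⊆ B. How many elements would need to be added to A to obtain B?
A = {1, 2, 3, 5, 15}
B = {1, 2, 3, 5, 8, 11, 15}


Set A = {1, 2, 3, 5, 15}, |A| = 5
Set B = {1, 2, 3, 5, 8, 11, 15}, |B| = 7
Since A ⊆ B: B \ A = {8, 11}
|B| - |A| = 7 - 5 = 2

2
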